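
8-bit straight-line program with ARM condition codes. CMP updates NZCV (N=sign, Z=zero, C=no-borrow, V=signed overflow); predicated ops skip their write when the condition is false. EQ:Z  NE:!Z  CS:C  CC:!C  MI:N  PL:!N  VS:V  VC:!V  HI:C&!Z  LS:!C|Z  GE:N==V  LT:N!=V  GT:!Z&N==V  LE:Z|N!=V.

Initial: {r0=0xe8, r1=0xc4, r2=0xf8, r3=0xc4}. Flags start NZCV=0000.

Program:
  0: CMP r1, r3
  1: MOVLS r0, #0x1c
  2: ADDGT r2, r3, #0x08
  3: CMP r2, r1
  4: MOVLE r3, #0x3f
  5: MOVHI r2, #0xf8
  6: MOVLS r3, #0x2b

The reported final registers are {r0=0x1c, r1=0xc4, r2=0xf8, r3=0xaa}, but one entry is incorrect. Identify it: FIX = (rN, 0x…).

0: ✓ CMP  NZCV=0110
1: ✓ MOVLS  r0←0x1c
2: · ADDGT
3: ✓ CMP  NZCV=0010
4: · MOVLE
5: ✓ MOVHI  r2←0xf8
6: · MOVLS

FIX = (r3, 0xc4)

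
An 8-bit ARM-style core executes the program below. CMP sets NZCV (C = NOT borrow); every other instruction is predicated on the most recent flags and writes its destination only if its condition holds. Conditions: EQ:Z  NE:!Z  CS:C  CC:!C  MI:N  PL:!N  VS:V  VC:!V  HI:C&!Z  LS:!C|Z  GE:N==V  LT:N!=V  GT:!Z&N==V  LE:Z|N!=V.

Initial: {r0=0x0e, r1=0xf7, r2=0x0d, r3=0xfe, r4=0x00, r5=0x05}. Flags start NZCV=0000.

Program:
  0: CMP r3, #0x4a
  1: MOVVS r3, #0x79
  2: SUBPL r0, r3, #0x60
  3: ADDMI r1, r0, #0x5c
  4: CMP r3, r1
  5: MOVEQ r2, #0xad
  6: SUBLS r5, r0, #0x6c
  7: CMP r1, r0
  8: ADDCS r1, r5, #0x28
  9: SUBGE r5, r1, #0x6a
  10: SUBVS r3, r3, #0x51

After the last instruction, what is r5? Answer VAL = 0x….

[0] flags=1010 → (cmp)
[1] flags=1010 VS?F → skip
[2] flags=1010 PL?F → skip
[3] flags=1010 MI?T → r1=0x6a
[4] flags=1010 → (cmp)
[5] flags=1010 EQ?F → skip
[6] flags=1010 LS?F → skip
[7] flags=0010 → (cmp)
[8] flags=0010 CS?T → r1=0x2d
[9] flags=0010 GE?T → r5=0xc3
[10] flags=0010 VS?F → skip

VAL = 0xc3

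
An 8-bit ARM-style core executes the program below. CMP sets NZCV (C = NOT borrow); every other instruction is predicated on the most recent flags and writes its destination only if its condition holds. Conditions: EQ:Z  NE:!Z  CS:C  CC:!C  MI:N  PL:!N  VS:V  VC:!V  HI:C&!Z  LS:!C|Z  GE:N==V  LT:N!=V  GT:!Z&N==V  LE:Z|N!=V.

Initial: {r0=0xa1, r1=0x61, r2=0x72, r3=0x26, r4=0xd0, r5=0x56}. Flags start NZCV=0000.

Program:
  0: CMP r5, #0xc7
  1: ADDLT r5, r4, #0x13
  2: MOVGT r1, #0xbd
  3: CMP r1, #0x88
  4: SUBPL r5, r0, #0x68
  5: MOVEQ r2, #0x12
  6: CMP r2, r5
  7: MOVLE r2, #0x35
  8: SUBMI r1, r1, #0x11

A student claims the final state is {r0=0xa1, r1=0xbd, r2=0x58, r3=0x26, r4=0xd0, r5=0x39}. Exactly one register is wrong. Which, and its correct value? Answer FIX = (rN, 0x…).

FIX = (r2, 0x72)

0: ✓ CMP  NZCV=1001
1: · ADDLT
2: ✓ MOVGT  r1←0xbd
3: ✓ CMP  NZCV=0010
4: ✓ SUBPL  r5←0x39
5: · MOVEQ
6: ✓ CMP  NZCV=0010
7: · MOVLE
8: · SUBMI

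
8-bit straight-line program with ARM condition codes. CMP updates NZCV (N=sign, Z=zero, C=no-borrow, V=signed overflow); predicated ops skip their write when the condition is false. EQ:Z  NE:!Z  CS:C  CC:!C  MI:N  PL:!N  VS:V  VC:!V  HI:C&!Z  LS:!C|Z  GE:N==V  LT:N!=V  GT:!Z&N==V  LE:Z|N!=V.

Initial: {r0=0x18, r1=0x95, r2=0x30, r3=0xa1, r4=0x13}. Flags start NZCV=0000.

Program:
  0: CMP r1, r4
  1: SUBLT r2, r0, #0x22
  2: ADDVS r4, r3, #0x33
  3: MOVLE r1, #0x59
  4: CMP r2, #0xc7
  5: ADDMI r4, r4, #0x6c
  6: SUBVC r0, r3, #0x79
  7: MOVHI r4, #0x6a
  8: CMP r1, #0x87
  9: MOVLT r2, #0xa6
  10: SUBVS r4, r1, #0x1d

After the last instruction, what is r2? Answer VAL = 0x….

VAL = 0xf6

[0] flags=1010 → (cmp)
[1] flags=1010 LT?T → r2=0xf6
[2] flags=1010 VS?F → skip
[3] flags=1010 LE?T → r1=0x59
[4] flags=0010 → (cmp)
[5] flags=0010 MI?F → skip
[6] flags=0010 VC?T → r0=0x28
[7] flags=0010 HI?T → r4=0x6a
[8] flags=1001 → (cmp)
[9] flags=1001 LT?F → skip
[10] flags=1001 VS?T → r4=0x3c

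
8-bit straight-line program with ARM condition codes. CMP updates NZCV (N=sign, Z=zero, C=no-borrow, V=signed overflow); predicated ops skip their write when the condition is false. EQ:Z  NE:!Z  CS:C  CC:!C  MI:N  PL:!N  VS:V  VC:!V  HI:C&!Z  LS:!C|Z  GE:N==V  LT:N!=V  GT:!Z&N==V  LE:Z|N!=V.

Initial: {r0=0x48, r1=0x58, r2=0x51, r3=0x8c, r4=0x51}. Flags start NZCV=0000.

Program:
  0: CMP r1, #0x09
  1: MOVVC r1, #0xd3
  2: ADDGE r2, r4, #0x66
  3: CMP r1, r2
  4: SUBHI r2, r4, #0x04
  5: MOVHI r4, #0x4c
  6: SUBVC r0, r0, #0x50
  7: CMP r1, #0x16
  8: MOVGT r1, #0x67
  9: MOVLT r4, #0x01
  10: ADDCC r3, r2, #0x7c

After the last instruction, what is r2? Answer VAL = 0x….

VAL = 0x4d

0: ✓ CMP  NZCV=0010
1: ✓ MOVVC  r1←0xd3
2: ✓ ADDGE  r2←0xb7
3: ✓ CMP  NZCV=0010
4: ✓ SUBHI  r2←0x4d
5: ✓ MOVHI  r4←0x4c
6: ✓ SUBVC  r0←0xf8
7: ✓ CMP  NZCV=1010
8: · MOVGT
9: ✓ MOVLT  r4←0x01
10: · ADDCC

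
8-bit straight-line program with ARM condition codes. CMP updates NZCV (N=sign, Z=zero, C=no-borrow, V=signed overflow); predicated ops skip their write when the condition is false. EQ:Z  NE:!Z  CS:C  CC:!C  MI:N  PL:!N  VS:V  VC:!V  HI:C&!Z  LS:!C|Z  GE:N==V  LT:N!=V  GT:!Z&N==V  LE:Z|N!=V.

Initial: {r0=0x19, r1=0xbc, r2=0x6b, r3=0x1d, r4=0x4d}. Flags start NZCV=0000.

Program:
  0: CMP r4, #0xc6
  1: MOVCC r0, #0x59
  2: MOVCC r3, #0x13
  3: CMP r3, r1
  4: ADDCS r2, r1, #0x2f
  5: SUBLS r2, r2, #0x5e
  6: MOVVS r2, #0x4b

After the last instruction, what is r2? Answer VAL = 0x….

[0] flags=1001 → (cmp)
[1] flags=1001 CC?T → r0=0x59
[2] flags=1001 CC?T → r3=0x13
[3] flags=0000 → (cmp)
[4] flags=0000 CS?F → skip
[5] flags=0000 LS?T → r2=0x0d
[6] flags=0000 VS?F → skip

VAL = 0x0d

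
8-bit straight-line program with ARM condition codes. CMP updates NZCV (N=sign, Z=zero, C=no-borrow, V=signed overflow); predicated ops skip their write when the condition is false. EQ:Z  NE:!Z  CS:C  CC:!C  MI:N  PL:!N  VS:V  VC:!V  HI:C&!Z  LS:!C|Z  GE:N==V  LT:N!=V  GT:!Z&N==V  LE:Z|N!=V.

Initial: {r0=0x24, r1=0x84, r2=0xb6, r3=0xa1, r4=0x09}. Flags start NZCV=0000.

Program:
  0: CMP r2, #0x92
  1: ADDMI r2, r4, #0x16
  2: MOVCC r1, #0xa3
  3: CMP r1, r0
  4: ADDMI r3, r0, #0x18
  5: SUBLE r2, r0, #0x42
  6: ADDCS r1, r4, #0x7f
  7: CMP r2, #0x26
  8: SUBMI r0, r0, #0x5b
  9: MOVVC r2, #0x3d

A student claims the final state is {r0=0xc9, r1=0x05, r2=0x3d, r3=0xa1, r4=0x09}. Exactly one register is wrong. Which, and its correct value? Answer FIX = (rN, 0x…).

[0] flags=0010 → (cmp)
[1] flags=0010 MI?F → skip
[2] flags=0010 CC?F → skip
[3] flags=0011 → (cmp)
[4] flags=0011 MI?F → skip
[5] flags=0011 LE?T → r2=0xe2
[6] flags=0011 CS?T → r1=0x88
[7] flags=1010 → (cmp)
[8] flags=1010 MI?T → r0=0xc9
[9] flags=1010 VC?T → r2=0x3d

FIX = (r1, 0x88)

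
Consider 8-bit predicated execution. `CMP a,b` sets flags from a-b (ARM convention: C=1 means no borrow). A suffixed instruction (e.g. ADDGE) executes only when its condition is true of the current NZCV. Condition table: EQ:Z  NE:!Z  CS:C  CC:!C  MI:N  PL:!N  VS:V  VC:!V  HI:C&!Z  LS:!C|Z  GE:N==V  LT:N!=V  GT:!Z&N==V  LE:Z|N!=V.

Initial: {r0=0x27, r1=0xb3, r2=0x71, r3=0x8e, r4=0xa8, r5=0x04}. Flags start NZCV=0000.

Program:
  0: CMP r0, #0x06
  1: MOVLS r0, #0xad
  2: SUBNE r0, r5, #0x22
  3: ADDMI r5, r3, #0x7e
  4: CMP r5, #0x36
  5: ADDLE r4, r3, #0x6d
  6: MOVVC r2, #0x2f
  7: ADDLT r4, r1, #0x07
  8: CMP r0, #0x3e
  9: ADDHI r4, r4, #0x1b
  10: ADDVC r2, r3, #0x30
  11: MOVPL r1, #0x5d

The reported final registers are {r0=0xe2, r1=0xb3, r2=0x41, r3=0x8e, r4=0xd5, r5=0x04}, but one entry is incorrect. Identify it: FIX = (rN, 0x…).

FIX = (r2, 0xbe)

0: ✓ CMP  NZCV=0010
1: · MOVLS
2: ✓ SUBNE  r0←0xe2
3: · ADDMI
4: ✓ CMP  NZCV=1000
5: ✓ ADDLE  r4←0xfb
6: ✓ MOVVC  r2←0x2f
7: ✓ ADDLT  r4←0xba
8: ✓ CMP  NZCV=1010
9: ✓ ADDHI  r4←0xd5
10: ✓ ADDVC  r2←0xbe
11: · MOVPL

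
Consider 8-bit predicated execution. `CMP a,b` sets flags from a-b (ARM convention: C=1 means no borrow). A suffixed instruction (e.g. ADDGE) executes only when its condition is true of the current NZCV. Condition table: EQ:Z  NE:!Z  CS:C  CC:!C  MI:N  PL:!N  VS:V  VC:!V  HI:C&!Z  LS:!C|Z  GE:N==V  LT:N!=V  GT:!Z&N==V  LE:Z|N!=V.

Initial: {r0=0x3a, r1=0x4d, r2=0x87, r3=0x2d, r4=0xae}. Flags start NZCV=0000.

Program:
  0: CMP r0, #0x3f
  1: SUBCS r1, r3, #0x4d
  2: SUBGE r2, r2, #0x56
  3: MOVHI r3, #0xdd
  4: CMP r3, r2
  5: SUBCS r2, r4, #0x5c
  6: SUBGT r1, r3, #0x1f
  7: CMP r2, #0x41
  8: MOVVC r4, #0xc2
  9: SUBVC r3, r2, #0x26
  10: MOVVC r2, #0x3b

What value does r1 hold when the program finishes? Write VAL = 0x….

VAL = 0x0e

0: ✓ CMP  NZCV=1000
1: · SUBCS
2: · SUBGE
3: · MOVHI
4: ✓ CMP  NZCV=1001
5: · SUBCS
6: ✓ SUBGT  r1←0x0e
7: ✓ CMP  NZCV=0011
8: · MOVVC
9: · SUBVC
10: · MOVVC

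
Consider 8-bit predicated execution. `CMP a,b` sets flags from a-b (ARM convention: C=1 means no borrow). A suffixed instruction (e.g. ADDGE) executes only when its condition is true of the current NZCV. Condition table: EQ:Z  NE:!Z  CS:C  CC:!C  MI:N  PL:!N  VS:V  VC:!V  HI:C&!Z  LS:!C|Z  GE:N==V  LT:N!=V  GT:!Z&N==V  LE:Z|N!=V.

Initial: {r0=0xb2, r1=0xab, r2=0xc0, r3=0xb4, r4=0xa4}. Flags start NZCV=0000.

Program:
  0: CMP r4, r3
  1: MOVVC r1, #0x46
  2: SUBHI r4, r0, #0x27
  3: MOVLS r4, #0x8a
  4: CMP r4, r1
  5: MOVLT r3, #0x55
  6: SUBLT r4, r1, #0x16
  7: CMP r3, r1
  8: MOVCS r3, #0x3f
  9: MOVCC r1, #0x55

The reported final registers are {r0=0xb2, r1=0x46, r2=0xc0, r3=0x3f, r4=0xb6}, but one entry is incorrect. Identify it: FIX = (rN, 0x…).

0: ✓ CMP  NZCV=1000
1: ✓ MOVVC  r1←0x46
2: · SUBHI
3: ✓ MOVLS  r4←0x8a
4: ✓ CMP  NZCV=0011
5: ✓ MOVLT  r3←0x55
6: ✓ SUBLT  r4←0x30
7: ✓ CMP  NZCV=0010
8: ✓ MOVCS  r3←0x3f
9: · MOVCC

FIX = (r4, 0x30)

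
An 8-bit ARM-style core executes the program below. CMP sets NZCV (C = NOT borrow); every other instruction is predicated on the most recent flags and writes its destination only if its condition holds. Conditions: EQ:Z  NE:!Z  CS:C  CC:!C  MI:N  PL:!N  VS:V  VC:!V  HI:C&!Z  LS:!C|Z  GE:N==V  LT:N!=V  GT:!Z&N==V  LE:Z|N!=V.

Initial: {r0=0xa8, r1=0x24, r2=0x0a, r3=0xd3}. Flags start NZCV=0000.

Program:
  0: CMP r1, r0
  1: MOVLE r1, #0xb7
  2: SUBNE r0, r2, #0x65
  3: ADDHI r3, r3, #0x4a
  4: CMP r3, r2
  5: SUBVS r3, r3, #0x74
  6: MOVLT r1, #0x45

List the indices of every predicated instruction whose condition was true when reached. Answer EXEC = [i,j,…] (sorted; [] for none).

EXEC = [2,6]

[0] flags=0000 → (cmp)
[1] flags=0000 LE?F → skip
[2] flags=0000 NE?T → r0=0xa5
[3] flags=0000 HI?F → skip
[4] flags=1010 → (cmp)
[5] flags=1010 VS?F → skip
[6] flags=1010 LT?T → r1=0x45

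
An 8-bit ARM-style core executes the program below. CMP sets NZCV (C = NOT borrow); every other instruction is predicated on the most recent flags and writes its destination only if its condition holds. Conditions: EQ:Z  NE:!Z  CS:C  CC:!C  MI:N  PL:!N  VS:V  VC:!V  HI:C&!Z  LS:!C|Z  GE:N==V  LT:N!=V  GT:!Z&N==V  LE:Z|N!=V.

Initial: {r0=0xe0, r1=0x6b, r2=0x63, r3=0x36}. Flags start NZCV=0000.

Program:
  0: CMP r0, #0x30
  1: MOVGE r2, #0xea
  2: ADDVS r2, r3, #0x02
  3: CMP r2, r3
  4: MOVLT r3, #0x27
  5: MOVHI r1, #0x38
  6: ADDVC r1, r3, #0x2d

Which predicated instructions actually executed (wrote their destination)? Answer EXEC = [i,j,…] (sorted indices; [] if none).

0: ✓ CMP  NZCV=1010
1: · MOVGE
2: · ADDVS
3: ✓ CMP  NZCV=0010
4: · MOVLT
5: ✓ MOVHI  r1←0x38
6: ✓ ADDVC  r1←0x63

EXEC = [5,6]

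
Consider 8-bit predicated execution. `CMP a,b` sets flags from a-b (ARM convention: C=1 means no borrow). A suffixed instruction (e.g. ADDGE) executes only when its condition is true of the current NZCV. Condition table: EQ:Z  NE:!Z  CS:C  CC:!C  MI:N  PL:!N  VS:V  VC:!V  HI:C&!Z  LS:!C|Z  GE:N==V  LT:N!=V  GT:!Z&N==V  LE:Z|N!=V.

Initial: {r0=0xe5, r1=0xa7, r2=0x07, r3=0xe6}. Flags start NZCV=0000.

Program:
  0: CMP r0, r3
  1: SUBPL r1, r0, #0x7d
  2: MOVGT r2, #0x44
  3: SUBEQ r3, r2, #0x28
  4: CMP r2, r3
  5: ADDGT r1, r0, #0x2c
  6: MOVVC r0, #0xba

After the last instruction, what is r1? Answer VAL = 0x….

0: ✓ CMP  NZCV=1000
1: · SUBPL
2: · MOVGT
3: · SUBEQ
4: ✓ CMP  NZCV=0000
5: ✓ ADDGT  r1←0x11
6: ✓ MOVVC  r0←0xba

VAL = 0x11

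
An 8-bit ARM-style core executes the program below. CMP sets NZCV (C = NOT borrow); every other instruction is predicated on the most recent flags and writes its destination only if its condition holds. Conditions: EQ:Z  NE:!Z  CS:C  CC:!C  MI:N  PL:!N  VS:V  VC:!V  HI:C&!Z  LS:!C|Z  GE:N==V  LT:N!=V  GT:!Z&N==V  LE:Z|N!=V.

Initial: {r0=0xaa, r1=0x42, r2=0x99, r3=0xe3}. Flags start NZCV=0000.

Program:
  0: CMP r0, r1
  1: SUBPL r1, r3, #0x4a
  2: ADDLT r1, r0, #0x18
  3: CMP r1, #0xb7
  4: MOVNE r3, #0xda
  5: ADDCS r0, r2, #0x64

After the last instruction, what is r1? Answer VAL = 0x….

[0] flags=0011 → (cmp)
[1] flags=0011 PL?T → r1=0x99
[2] flags=0011 LT?T → r1=0xc2
[3] flags=0010 → (cmp)
[4] flags=0010 NE?T → r3=0xda
[5] flags=0010 CS?T → r0=0xfd

VAL = 0xc2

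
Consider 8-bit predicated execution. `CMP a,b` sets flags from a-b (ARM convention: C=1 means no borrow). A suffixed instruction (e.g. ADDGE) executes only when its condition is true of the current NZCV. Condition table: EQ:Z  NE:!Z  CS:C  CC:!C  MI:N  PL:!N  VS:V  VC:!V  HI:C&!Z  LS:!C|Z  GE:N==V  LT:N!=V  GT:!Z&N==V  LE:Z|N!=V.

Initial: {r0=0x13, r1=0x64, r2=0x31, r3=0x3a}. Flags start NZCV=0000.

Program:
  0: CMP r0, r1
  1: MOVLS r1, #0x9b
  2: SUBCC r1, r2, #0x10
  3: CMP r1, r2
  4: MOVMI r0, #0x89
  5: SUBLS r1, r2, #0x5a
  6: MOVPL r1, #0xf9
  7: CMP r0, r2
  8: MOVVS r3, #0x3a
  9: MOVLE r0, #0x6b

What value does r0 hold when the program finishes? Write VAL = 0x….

[0] flags=1000 → (cmp)
[1] flags=1000 LS?T → r1=0x9b
[2] flags=1000 CC?T → r1=0x21
[3] flags=1000 → (cmp)
[4] flags=1000 MI?T → r0=0x89
[5] flags=1000 LS?T → r1=0xd7
[6] flags=1000 PL?F → skip
[7] flags=0011 → (cmp)
[8] flags=0011 VS?T → r3=0x3a
[9] flags=0011 LE?T → r0=0x6b

VAL = 0x6b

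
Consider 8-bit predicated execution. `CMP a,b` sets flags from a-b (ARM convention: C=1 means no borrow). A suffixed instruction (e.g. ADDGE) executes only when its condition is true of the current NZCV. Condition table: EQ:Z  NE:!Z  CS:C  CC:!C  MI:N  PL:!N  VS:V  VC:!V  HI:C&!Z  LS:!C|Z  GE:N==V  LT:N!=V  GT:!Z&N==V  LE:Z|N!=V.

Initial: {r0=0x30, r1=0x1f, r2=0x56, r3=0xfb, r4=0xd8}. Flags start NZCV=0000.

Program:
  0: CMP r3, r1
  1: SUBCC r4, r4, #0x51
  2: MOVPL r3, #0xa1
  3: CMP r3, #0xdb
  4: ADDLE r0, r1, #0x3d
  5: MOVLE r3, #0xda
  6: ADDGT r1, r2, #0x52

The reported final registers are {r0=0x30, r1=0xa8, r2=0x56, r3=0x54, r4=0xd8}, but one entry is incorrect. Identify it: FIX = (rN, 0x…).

[0] flags=1010 → (cmp)
[1] flags=1010 CC?F → skip
[2] flags=1010 PL?F → skip
[3] flags=0010 → (cmp)
[4] flags=0010 LE?F → skip
[5] flags=0010 LE?F → skip
[6] flags=0010 GT?T → r1=0xa8

FIX = (r3, 0xfb)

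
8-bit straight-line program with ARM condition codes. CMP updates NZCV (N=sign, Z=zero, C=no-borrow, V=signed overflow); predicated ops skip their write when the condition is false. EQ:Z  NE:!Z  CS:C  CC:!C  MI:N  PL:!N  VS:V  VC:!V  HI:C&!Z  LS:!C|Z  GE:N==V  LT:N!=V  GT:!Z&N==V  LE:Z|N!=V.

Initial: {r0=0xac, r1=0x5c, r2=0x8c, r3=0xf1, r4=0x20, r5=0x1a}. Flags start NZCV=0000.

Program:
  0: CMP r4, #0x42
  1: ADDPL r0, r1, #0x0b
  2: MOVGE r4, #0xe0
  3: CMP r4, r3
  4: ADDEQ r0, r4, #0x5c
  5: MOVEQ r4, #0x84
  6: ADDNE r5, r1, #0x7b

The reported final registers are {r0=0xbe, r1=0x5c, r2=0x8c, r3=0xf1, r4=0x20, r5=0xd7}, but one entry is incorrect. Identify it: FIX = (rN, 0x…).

0: ✓ CMP  NZCV=1000
1: · ADDPL
2: · MOVGE
3: ✓ CMP  NZCV=0000
4: · ADDEQ
5: · MOVEQ
6: ✓ ADDNE  r5←0xd7

FIX = (r0, 0xac)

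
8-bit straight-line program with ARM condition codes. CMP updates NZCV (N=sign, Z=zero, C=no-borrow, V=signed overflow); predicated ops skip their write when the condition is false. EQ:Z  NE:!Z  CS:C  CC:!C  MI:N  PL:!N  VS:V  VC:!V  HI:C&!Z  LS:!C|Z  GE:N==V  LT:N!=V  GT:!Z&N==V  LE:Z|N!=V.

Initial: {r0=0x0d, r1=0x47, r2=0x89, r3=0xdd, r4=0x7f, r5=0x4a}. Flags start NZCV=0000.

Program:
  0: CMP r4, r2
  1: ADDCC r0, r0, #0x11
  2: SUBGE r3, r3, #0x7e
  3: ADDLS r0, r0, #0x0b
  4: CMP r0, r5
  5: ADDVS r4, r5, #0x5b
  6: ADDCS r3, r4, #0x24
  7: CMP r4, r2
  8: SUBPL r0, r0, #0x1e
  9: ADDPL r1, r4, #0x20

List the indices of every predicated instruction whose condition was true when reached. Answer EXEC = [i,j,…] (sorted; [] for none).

[0] flags=1001 → (cmp)
[1] flags=1001 CC?T → r0=0x1e
[2] flags=1001 GE?T → r3=0x5f
[3] flags=1001 LS?T → r0=0x29
[4] flags=1000 → (cmp)
[5] flags=1000 VS?F → skip
[6] flags=1000 CS?F → skip
[7] flags=1001 → (cmp)
[8] flags=1001 PL?F → skip
[9] flags=1001 PL?F → skip

EXEC = [1,2,3]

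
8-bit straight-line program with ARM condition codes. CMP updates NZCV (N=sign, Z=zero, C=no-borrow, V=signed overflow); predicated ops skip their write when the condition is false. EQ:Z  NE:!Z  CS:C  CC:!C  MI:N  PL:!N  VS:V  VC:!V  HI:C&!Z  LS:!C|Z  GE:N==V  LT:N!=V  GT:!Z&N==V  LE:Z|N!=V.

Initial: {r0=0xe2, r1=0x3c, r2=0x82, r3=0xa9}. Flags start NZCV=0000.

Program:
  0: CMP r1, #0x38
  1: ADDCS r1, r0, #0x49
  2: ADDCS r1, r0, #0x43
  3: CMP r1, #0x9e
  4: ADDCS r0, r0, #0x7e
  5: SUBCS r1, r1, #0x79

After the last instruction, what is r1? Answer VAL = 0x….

VAL = 0x25

[0] flags=0010 → (cmp)
[1] flags=0010 CS?T → r1=0x2b
[2] flags=0010 CS?T → r1=0x25
[3] flags=1001 → (cmp)
[4] flags=1001 CS?F → skip
[5] flags=1001 CS?F → skip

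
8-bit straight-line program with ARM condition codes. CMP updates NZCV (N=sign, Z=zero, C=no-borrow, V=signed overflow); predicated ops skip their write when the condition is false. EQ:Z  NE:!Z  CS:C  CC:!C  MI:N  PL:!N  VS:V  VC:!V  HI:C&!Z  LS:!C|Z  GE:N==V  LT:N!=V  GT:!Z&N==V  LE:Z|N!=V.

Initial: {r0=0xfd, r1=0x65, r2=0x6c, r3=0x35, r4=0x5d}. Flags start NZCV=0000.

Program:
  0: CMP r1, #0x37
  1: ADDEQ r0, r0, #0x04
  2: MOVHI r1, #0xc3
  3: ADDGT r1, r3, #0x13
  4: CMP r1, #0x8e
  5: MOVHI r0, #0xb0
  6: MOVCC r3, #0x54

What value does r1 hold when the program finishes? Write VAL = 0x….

VAL = 0x48

0: ✓ CMP  NZCV=0010
1: · ADDEQ
2: ✓ MOVHI  r1←0xc3
3: ✓ ADDGT  r1←0x48
4: ✓ CMP  NZCV=1001
5: · MOVHI
6: ✓ MOVCC  r3←0x54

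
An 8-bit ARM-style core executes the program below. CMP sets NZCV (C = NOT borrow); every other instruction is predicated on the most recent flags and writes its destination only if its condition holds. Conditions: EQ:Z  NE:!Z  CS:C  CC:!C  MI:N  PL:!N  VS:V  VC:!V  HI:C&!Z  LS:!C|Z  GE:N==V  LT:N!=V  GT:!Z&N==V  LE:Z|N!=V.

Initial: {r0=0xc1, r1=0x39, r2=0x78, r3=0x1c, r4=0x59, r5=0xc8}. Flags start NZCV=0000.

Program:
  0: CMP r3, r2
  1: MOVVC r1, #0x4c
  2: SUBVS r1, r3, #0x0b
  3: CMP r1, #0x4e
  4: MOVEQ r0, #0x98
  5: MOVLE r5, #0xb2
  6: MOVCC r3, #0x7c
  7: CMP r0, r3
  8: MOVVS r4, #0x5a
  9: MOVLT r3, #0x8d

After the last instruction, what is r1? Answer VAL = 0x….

VAL = 0x4c

[0] flags=1000 → (cmp)
[1] flags=1000 VC?T → r1=0x4c
[2] flags=1000 VS?F → skip
[3] flags=1000 → (cmp)
[4] flags=1000 EQ?F → skip
[5] flags=1000 LE?T → r5=0xb2
[6] flags=1000 CC?T → r3=0x7c
[7] flags=0011 → (cmp)
[8] flags=0011 VS?T → r4=0x5a
[9] flags=0011 LT?T → r3=0x8d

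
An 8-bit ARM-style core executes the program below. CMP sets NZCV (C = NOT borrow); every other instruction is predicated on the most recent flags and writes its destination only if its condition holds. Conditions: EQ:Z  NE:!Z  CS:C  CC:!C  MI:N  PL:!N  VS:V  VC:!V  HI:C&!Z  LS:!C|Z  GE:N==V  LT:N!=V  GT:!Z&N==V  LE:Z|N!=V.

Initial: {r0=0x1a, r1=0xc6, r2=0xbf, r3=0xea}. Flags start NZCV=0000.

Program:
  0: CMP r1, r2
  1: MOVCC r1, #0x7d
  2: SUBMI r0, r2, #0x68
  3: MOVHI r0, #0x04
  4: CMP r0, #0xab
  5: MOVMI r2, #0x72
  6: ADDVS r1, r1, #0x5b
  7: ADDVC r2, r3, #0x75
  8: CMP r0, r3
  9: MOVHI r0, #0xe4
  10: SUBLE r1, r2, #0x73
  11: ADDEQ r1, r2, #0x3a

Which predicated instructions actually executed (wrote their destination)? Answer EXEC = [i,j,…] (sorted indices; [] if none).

EXEC = [3,7]

0: ✓ CMP  NZCV=0010
1: · MOVCC
2: · SUBMI
3: ✓ MOVHI  r0←0x04
4: ✓ CMP  NZCV=0000
5: · MOVMI
6: · ADDVS
7: ✓ ADDVC  r2←0x5f
8: ✓ CMP  NZCV=0000
9: · MOVHI
10: · SUBLE
11: · ADDEQ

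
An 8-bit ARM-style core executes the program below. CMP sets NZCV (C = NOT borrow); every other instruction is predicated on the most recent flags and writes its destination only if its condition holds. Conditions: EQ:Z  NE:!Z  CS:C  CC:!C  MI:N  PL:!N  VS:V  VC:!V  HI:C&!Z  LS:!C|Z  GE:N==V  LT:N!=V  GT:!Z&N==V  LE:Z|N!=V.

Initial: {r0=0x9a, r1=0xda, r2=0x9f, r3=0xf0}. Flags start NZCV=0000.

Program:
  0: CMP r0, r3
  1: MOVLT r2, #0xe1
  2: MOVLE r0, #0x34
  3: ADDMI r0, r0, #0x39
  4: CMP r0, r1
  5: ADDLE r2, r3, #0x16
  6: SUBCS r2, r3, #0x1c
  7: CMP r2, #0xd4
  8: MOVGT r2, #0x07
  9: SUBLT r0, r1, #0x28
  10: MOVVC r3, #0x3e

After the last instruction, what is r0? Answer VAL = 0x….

0: ✓ CMP  NZCV=1000
1: ✓ MOVLT  r2←0xe1
2: ✓ MOVLE  r0←0x34
3: ✓ ADDMI  r0←0x6d
4: ✓ CMP  NZCV=1001
5: · ADDLE
6: · SUBCS
7: ✓ CMP  NZCV=0010
8: ✓ MOVGT  r2←0x07
9: · SUBLT
10: ✓ MOVVC  r3←0x3e

VAL = 0x6d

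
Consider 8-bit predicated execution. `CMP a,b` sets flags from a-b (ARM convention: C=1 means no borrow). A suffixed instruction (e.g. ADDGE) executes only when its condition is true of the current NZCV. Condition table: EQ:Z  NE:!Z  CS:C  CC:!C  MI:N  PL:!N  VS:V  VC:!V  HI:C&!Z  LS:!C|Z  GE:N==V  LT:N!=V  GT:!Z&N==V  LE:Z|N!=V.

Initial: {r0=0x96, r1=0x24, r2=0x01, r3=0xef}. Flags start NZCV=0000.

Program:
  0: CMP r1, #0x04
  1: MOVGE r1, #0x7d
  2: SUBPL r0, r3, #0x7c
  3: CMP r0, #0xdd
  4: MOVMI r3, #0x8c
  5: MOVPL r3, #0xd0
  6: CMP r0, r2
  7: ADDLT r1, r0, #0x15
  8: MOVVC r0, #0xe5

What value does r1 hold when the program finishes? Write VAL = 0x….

0: ✓ CMP  NZCV=0010
1: ✓ MOVGE  r1←0x7d
2: ✓ SUBPL  r0←0x73
3: ✓ CMP  NZCV=1001
4: ✓ MOVMI  r3←0x8c
5: · MOVPL
6: ✓ CMP  NZCV=0010
7: · ADDLT
8: ✓ MOVVC  r0←0xe5

VAL = 0x7d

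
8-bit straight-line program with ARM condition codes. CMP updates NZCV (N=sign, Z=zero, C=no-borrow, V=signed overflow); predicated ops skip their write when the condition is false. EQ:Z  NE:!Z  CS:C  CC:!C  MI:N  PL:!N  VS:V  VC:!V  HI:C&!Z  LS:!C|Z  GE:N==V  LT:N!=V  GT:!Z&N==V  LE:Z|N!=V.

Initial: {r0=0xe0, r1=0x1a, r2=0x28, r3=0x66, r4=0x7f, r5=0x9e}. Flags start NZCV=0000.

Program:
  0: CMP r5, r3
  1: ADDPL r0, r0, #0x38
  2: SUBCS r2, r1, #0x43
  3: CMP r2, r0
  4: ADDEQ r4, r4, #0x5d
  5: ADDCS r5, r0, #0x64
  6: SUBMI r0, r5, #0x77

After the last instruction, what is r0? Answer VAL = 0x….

[0] flags=0011 → (cmp)
[1] flags=0011 PL?T → r0=0x18
[2] flags=0011 CS?T → r2=0xd7
[3] flags=1010 → (cmp)
[4] flags=1010 EQ?F → skip
[5] flags=1010 CS?T → r5=0x7c
[6] flags=1010 MI?T → r0=0x05

VAL = 0x05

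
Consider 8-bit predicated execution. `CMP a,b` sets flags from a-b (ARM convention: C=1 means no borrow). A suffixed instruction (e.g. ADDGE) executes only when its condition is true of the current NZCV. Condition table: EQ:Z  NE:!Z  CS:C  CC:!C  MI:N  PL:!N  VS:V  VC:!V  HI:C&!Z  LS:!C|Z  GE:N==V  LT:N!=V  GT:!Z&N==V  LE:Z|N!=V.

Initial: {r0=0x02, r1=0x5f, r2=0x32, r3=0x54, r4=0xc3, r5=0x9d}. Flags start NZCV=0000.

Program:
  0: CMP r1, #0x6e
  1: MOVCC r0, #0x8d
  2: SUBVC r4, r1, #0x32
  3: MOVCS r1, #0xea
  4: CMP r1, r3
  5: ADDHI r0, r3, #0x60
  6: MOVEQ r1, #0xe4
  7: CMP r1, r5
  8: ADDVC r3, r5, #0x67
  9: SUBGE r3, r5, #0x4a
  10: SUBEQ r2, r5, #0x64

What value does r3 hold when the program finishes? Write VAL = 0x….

VAL = 0x53

0: ✓ CMP  NZCV=1000
1: ✓ MOVCC  r0←0x8d
2: ✓ SUBVC  r4←0x2d
3: · MOVCS
4: ✓ CMP  NZCV=0010
5: ✓ ADDHI  r0←0xb4
6: · MOVEQ
7: ✓ CMP  NZCV=1001
8: · ADDVC
9: ✓ SUBGE  r3←0x53
10: · SUBEQ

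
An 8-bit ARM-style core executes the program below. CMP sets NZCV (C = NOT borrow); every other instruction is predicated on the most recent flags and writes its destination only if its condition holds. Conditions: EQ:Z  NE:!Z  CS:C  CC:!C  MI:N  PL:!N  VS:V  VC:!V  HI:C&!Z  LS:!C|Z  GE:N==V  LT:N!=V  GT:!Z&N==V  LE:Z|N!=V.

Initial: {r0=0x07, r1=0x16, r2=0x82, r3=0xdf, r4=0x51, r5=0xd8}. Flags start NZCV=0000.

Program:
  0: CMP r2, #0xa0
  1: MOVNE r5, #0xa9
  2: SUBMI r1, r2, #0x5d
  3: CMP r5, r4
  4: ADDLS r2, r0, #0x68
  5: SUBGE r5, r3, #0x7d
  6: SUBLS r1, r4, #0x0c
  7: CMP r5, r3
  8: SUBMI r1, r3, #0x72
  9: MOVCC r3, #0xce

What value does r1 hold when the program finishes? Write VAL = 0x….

VAL = 0x6d

[0] flags=1000 → (cmp)
[1] flags=1000 NE?T → r5=0xa9
[2] flags=1000 MI?T → r1=0x25
[3] flags=0011 → (cmp)
[4] flags=0011 LS?F → skip
[5] flags=0011 GE?F → skip
[6] flags=0011 LS?F → skip
[7] flags=1000 → (cmp)
[8] flags=1000 MI?T → r1=0x6d
[9] flags=1000 CC?T → r3=0xce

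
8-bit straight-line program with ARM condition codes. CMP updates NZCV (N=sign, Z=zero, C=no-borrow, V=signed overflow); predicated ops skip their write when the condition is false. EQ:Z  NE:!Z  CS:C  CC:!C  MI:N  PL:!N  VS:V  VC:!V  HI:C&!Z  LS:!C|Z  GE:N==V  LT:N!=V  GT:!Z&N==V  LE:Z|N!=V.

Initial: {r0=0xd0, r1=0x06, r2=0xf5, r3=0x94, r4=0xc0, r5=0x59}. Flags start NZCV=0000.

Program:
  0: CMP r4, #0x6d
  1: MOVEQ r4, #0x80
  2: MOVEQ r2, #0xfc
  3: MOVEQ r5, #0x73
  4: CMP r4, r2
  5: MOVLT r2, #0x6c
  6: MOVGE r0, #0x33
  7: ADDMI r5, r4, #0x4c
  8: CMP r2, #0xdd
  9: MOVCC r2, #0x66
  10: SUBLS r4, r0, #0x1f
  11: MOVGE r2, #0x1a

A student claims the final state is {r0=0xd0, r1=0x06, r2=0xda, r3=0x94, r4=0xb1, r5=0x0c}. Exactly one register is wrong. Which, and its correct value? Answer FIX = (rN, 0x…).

[0] flags=0011 → (cmp)
[1] flags=0011 EQ?F → skip
[2] flags=0011 EQ?F → skip
[3] flags=0011 EQ?F → skip
[4] flags=1000 → (cmp)
[5] flags=1000 LT?T → r2=0x6c
[6] flags=1000 GE?F → skip
[7] flags=1000 MI?T → r5=0x0c
[8] flags=1001 → (cmp)
[9] flags=1001 CC?T → r2=0x66
[10] flags=1001 LS?T → r4=0xb1
[11] flags=1001 GE?T → r2=0x1a

FIX = (r2, 0x1a)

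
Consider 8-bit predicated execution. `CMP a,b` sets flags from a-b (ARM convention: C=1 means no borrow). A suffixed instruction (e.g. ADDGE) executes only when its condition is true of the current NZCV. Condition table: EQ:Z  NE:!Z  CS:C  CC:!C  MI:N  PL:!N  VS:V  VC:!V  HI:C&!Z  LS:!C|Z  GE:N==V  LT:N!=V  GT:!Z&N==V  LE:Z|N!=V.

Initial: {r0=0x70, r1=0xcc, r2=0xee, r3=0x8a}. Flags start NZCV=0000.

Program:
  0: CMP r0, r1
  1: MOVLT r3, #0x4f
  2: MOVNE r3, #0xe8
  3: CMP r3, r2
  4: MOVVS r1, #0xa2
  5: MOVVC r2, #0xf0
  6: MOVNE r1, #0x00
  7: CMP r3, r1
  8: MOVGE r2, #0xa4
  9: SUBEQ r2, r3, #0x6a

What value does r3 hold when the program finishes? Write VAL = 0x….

[0] flags=1001 → (cmp)
[1] flags=1001 LT?F → skip
[2] flags=1001 NE?T → r3=0xe8
[3] flags=1000 → (cmp)
[4] flags=1000 VS?F → skip
[5] flags=1000 VC?T → r2=0xf0
[6] flags=1000 NE?T → r1=0x00
[7] flags=1010 → (cmp)
[8] flags=1010 GE?F → skip
[9] flags=1010 EQ?F → skip

VAL = 0xe8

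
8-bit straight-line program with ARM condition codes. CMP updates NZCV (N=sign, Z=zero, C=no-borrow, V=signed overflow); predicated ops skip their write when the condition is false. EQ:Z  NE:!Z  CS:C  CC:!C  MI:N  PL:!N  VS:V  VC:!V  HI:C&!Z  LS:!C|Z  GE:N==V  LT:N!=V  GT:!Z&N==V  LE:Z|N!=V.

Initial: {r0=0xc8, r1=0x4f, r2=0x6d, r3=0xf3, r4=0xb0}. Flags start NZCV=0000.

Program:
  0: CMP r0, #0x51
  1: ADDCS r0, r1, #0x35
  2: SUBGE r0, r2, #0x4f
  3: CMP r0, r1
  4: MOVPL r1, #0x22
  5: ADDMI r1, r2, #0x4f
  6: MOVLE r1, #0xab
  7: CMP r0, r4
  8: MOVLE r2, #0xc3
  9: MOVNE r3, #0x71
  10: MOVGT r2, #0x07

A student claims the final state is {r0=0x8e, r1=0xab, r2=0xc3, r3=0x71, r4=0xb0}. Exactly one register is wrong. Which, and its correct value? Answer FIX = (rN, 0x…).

FIX = (r0, 0x84)

0: ✓ CMP  NZCV=0011
1: ✓ ADDCS  r0←0x84
2: · SUBGE
3: ✓ CMP  NZCV=0011
4: ✓ MOVPL  r1←0x22
5: · ADDMI
6: ✓ MOVLE  r1←0xab
7: ✓ CMP  NZCV=1000
8: ✓ MOVLE  r2←0xc3
9: ✓ MOVNE  r3←0x71
10: · MOVGT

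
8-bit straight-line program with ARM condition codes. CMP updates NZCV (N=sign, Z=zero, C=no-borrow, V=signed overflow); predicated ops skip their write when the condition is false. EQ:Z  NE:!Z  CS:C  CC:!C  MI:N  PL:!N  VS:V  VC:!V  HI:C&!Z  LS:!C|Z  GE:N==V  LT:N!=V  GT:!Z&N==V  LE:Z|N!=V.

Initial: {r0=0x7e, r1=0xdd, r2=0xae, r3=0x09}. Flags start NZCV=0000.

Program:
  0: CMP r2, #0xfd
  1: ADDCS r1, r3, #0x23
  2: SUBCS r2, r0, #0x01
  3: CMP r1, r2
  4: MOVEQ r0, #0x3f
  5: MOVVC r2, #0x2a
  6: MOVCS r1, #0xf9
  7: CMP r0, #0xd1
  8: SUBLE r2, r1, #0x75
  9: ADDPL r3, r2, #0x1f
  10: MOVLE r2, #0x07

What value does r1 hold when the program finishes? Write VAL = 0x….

[0] flags=1000 → (cmp)
[1] flags=1000 CS?F → skip
[2] flags=1000 CS?F → skip
[3] flags=0010 → (cmp)
[4] flags=0010 EQ?F → skip
[5] flags=0010 VC?T → r2=0x2a
[6] flags=0010 CS?T → r1=0xf9
[7] flags=1001 → (cmp)
[8] flags=1001 LE?F → skip
[9] flags=1001 PL?F → skip
[10] flags=1001 LE?F → skip

VAL = 0xf9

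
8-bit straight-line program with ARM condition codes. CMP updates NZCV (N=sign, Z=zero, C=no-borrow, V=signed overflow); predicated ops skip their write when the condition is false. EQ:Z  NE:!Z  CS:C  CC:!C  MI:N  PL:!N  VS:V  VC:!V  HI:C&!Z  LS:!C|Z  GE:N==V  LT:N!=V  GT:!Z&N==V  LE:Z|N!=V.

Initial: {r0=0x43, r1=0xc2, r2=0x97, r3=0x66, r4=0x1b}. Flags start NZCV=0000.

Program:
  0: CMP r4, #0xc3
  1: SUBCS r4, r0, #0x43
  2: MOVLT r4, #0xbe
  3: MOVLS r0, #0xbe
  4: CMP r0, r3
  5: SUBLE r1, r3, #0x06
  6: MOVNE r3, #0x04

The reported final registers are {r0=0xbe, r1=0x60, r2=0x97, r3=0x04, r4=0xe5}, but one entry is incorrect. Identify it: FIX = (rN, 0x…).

FIX = (r4, 0x1b)

0: ✓ CMP  NZCV=0000
1: · SUBCS
2: · MOVLT
3: ✓ MOVLS  r0←0xbe
4: ✓ CMP  NZCV=0011
5: ✓ SUBLE  r1←0x60
6: ✓ MOVNE  r3←0x04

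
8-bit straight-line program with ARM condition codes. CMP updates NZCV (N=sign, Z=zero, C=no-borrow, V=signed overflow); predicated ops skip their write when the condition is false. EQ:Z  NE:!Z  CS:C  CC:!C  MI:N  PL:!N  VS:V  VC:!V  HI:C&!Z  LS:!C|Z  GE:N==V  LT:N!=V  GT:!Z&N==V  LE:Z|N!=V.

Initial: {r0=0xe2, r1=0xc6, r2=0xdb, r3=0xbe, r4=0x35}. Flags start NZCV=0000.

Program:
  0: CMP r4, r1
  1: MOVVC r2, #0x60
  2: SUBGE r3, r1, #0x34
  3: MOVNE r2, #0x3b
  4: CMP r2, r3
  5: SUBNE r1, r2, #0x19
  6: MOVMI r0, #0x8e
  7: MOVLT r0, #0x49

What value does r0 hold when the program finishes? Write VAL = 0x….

VAL = 0x8e

0: ✓ CMP  NZCV=0000
1: ✓ MOVVC  r2←0x60
2: ✓ SUBGE  r3←0x92
3: ✓ MOVNE  r2←0x3b
4: ✓ CMP  NZCV=1001
5: ✓ SUBNE  r1←0x22
6: ✓ MOVMI  r0←0x8e
7: · MOVLT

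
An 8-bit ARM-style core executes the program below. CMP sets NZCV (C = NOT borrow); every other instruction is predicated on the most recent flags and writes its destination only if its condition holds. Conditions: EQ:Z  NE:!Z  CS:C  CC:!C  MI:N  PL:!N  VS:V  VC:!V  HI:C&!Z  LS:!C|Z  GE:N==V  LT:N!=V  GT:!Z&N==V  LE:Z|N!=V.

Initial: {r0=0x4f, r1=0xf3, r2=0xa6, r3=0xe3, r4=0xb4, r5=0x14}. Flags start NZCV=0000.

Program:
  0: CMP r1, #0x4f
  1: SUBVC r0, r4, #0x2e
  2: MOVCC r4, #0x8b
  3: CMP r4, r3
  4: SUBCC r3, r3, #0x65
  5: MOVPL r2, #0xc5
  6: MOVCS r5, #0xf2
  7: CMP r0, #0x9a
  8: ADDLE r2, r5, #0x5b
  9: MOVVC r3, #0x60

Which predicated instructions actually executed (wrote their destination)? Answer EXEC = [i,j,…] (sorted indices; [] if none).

EXEC = [1,4,8,9]

[0] flags=1010 → (cmp)
[1] flags=1010 VC?T → r0=0x86
[2] flags=1010 CC?F → skip
[3] flags=1000 → (cmp)
[4] flags=1000 CC?T → r3=0x7e
[5] flags=1000 PL?F → skip
[6] flags=1000 CS?F → skip
[7] flags=1000 → (cmp)
[8] flags=1000 LE?T → r2=0x6f
[9] flags=1000 VC?T → r3=0x60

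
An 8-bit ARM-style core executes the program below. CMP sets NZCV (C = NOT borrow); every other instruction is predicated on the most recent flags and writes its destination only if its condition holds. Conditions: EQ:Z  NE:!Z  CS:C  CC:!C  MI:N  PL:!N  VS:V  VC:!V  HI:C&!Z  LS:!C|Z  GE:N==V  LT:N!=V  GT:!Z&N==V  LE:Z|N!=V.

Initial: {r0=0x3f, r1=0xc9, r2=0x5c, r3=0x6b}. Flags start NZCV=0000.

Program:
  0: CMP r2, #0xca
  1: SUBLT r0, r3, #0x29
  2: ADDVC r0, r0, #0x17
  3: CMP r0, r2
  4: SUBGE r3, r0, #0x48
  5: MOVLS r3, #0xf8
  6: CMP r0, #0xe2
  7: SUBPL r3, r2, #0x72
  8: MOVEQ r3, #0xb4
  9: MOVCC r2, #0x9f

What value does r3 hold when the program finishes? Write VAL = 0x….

VAL = 0xea

[0] flags=1001 → (cmp)
[1] flags=1001 LT?F → skip
[2] flags=1001 VC?F → skip
[3] flags=1000 → (cmp)
[4] flags=1000 GE?F → skip
[5] flags=1000 LS?T → r3=0xf8
[6] flags=0000 → (cmp)
[7] flags=0000 PL?T → r3=0xea
[8] flags=0000 EQ?F → skip
[9] flags=0000 CC?T → r2=0x9f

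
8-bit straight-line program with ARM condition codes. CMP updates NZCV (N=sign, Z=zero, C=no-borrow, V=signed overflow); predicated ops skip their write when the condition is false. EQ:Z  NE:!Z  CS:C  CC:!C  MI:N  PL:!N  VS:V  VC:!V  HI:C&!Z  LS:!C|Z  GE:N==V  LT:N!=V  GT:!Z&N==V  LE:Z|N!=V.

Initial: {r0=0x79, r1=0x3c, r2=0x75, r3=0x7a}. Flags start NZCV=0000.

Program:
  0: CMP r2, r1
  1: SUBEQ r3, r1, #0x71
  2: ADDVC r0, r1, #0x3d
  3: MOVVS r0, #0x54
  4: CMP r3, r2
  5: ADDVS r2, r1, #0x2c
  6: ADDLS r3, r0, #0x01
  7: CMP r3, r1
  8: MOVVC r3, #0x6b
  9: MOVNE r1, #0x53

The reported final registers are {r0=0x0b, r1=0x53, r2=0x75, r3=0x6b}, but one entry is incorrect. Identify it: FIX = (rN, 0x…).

0: ✓ CMP  NZCV=0010
1: · SUBEQ
2: ✓ ADDVC  r0←0x79
3: · MOVVS
4: ✓ CMP  NZCV=0010
5: · ADDVS
6: · ADDLS
7: ✓ CMP  NZCV=0010
8: ✓ MOVVC  r3←0x6b
9: ✓ MOVNE  r1←0x53

FIX = (r0, 0x79)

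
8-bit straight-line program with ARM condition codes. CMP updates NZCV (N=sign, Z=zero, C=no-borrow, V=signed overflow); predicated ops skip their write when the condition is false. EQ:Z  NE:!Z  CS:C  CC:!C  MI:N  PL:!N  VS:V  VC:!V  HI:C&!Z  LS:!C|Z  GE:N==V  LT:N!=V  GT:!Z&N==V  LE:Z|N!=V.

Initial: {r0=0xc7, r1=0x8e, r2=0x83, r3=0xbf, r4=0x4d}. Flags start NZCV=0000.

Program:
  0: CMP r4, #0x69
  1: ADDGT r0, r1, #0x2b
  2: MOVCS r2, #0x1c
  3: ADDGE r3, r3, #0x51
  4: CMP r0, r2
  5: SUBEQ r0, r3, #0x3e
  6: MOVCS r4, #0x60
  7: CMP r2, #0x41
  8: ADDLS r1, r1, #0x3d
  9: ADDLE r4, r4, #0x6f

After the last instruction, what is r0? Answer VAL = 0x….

VAL = 0xc7

0: ✓ CMP  NZCV=1000
1: · ADDGT
2: · MOVCS
3: · ADDGE
4: ✓ CMP  NZCV=0010
5: · SUBEQ
6: ✓ MOVCS  r4←0x60
7: ✓ CMP  NZCV=0011
8: · ADDLS
9: ✓ ADDLE  r4←0xcf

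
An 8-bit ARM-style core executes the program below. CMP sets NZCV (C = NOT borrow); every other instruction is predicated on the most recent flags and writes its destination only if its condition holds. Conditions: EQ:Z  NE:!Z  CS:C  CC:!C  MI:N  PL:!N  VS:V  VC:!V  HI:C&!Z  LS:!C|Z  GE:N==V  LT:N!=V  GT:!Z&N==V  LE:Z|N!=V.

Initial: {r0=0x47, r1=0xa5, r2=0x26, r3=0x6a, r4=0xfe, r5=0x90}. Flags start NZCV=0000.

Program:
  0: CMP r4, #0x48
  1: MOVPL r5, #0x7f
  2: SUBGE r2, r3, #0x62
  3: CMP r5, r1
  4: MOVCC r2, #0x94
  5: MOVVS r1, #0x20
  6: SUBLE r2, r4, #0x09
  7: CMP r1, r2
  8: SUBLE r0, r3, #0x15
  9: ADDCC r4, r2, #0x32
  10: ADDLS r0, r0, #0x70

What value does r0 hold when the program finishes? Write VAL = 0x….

[0] flags=1010 → (cmp)
[1] flags=1010 PL?F → skip
[2] flags=1010 GE?F → skip
[3] flags=1000 → (cmp)
[4] flags=1000 CC?T → r2=0x94
[5] flags=1000 VS?F → skip
[6] flags=1000 LE?T → r2=0xf5
[7] flags=1000 → (cmp)
[8] flags=1000 LE?T → r0=0x55
[9] flags=1000 CC?T → r4=0x27
[10] flags=1000 LS?T → r0=0xc5

VAL = 0xc5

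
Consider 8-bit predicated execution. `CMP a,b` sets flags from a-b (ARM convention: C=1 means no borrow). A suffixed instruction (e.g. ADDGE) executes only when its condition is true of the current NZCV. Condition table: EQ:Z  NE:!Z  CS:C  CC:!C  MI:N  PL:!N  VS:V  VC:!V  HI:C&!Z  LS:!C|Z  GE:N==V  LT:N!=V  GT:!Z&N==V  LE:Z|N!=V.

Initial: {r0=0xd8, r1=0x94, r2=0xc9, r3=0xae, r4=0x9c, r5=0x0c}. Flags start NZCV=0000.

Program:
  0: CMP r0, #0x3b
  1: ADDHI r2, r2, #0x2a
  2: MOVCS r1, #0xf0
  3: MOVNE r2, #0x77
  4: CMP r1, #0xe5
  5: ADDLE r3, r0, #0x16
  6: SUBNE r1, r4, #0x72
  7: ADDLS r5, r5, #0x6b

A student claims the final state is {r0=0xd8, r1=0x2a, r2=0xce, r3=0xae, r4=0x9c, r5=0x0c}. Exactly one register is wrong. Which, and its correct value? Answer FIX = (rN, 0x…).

[0] flags=1010 → (cmp)
[1] flags=1010 HI?T → r2=0xf3
[2] flags=1010 CS?T → r1=0xf0
[3] flags=1010 NE?T → r2=0x77
[4] flags=0010 → (cmp)
[5] flags=0010 LE?F → skip
[6] flags=0010 NE?T → r1=0x2a
[7] flags=0010 LS?F → skip

FIX = (r2, 0x77)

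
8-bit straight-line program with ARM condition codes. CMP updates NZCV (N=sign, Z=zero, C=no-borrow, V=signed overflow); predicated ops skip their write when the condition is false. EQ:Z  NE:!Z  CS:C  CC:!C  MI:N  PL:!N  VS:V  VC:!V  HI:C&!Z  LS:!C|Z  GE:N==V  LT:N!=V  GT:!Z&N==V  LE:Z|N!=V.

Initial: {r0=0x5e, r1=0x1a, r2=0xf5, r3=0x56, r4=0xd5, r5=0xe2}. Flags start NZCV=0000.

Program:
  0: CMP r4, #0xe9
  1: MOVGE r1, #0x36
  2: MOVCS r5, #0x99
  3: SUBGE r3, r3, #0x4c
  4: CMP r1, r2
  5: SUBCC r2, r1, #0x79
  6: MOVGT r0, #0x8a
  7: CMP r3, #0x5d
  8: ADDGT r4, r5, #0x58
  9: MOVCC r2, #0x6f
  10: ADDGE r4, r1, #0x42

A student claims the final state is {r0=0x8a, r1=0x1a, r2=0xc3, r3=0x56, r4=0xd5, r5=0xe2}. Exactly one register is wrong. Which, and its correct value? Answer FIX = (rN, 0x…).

[0] flags=1000 → (cmp)
[1] flags=1000 GE?F → skip
[2] flags=1000 CS?F → skip
[3] flags=1000 GE?F → skip
[4] flags=0000 → (cmp)
[5] flags=0000 CC?T → r2=0xa1
[6] flags=0000 GT?T → r0=0x8a
[7] flags=1000 → (cmp)
[8] flags=1000 GT?F → skip
[9] flags=1000 CC?T → r2=0x6f
[10] flags=1000 GE?F → skip

FIX = (r2, 0x6f)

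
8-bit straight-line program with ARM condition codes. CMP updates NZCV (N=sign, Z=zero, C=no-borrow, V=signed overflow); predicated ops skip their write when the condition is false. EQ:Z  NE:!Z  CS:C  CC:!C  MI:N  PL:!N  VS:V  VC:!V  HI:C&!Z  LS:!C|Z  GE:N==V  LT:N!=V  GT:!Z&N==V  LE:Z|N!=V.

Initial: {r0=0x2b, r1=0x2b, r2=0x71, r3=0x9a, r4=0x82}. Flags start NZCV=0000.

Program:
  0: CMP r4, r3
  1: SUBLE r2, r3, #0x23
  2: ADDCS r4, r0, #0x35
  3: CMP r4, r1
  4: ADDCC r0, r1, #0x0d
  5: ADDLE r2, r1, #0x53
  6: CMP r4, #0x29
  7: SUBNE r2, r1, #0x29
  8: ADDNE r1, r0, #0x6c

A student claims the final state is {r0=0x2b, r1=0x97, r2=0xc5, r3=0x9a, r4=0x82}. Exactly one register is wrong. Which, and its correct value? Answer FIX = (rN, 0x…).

[0] flags=1000 → (cmp)
[1] flags=1000 LE?T → r2=0x77
[2] flags=1000 CS?F → skip
[3] flags=0011 → (cmp)
[4] flags=0011 CC?F → skip
[5] flags=0011 LE?T → r2=0x7e
[6] flags=0011 → (cmp)
[7] flags=0011 NE?T → r2=0x02
[8] flags=0011 NE?T → r1=0x97

FIX = (r2, 0x02)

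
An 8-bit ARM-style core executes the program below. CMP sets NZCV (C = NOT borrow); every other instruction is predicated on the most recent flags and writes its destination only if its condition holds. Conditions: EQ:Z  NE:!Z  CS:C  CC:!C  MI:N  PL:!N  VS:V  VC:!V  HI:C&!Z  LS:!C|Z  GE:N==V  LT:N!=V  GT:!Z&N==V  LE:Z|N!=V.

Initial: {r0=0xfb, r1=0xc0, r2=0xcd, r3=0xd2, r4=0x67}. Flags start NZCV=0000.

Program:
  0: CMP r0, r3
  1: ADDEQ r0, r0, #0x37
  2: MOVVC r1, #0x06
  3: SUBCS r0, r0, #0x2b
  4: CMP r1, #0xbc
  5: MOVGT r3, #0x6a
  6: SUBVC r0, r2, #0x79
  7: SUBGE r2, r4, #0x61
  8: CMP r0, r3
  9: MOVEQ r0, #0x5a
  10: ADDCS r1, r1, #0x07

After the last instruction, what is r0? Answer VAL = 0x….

0: ✓ CMP  NZCV=0010
1: · ADDEQ
2: ✓ MOVVC  r1←0x06
3: ✓ SUBCS  r0←0xd0
4: ✓ CMP  NZCV=0000
5: ✓ MOVGT  r3←0x6a
6: ✓ SUBVC  r0←0x54
7: ✓ SUBGE  r2←0x06
8: ✓ CMP  NZCV=1000
9: · MOVEQ
10: · ADDCS

VAL = 0x54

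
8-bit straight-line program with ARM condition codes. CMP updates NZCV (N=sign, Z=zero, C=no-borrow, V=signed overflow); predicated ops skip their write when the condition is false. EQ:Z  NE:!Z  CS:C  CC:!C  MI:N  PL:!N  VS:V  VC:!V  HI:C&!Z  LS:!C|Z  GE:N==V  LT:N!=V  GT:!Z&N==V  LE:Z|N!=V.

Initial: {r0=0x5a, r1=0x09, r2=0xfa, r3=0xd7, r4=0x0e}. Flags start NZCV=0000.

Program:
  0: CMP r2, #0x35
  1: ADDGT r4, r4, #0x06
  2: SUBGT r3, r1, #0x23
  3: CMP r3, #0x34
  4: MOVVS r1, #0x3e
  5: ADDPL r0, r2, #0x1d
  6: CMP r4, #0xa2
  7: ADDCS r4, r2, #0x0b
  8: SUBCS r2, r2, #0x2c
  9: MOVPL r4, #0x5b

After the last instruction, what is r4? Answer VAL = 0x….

[0] flags=1010 → (cmp)
[1] flags=1010 GT?F → skip
[2] flags=1010 GT?F → skip
[3] flags=1010 → (cmp)
[4] flags=1010 VS?F → skip
[5] flags=1010 PL?F → skip
[6] flags=0000 → (cmp)
[7] flags=0000 CS?F → skip
[8] flags=0000 CS?F → skip
[9] flags=0000 PL?T → r4=0x5b

VAL = 0x5b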